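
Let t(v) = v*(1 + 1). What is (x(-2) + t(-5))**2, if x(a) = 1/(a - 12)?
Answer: 19881/196 ≈ 101.43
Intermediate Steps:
x(a) = 1/(-12 + a)
t(v) = 2*v (t(v) = v*2 = 2*v)
(x(-2) + t(-5))**2 = (1/(-12 - 2) + 2*(-5))**2 = (1/(-14) - 10)**2 = (-1/14 - 10)**2 = (-141/14)**2 = 19881/196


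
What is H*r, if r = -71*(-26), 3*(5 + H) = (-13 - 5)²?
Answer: 190138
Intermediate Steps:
H = 103 (H = -5 + (-13 - 5)²/3 = -5 + (⅓)*(-18)² = -5 + (⅓)*324 = -5 + 108 = 103)
r = 1846
H*r = 103*1846 = 190138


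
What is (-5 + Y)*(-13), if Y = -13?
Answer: 234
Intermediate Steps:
(-5 + Y)*(-13) = (-5 - 13)*(-13) = -18*(-13) = 234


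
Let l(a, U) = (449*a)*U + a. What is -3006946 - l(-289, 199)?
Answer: 22815782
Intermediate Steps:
l(a, U) = a + 449*U*a (l(a, U) = 449*U*a + a = a + 449*U*a)
-3006946 - l(-289, 199) = -3006946 - (-289)*(1 + 449*199) = -3006946 - (-289)*(1 + 89351) = -3006946 - (-289)*89352 = -3006946 - 1*(-25822728) = -3006946 + 25822728 = 22815782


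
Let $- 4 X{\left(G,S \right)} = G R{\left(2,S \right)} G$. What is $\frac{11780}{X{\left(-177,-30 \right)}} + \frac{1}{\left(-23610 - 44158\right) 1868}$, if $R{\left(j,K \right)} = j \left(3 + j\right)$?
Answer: $- \frac{596495051617}{3965957659296} \approx -0.1504$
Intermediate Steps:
$X{\left(G,S \right)} = - \frac{5 G^{2}}{2}$ ($X{\left(G,S \right)} = - \frac{G 2 \left(3 + 2\right) G}{4} = - \frac{G 2 \cdot 5 G}{4} = - \frac{G 10 G}{4} = - \frac{10 G G}{4} = - \frac{10 G^{2}}{4} = - \frac{5 G^{2}}{2}$)
$\frac{11780}{X{\left(-177,-30 \right)}} + \frac{1}{\left(-23610 - 44158\right) 1868} = \frac{11780}{\left(- \frac{5}{2}\right) \left(-177\right)^{2}} + \frac{1}{\left(-23610 - 44158\right) 1868} = \frac{11780}{\left(- \frac{5}{2}\right) 31329} + \frac{1}{-67768} \cdot \frac{1}{1868} = \frac{11780}{- \frac{156645}{2}} - \frac{1}{126590624} = 11780 \left(- \frac{2}{156645}\right) - \frac{1}{126590624} = - \frac{4712}{31329} - \frac{1}{126590624} = - \frac{596495051617}{3965957659296}$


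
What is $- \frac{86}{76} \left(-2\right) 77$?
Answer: $\frac{3311}{19} \approx 174.26$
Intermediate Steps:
$- \frac{86}{76} \left(-2\right) 77 = \left(-86\right) \frac{1}{76} \left(-2\right) 77 = \left(- \frac{43}{38}\right) \left(-2\right) 77 = \frac{43}{19} \cdot 77 = \frac{3311}{19}$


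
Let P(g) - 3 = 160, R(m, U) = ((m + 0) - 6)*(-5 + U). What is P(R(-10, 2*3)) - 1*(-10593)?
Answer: 10756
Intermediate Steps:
R(m, U) = (-6 + m)*(-5 + U) (R(m, U) = (m - 6)*(-5 + U) = (-6 + m)*(-5 + U))
P(g) = 163 (P(g) = 3 + 160 = 163)
P(R(-10, 2*3)) - 1*(-10593) = 163 - 1*(-10593) = 163 + 10593 = 10756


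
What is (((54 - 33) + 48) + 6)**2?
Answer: 5625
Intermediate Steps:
(((54 - 33) + 48) + 6)**2 = ((21 + 48) + 6)**2 = (69 + 6)**2 = 75**2 = 5625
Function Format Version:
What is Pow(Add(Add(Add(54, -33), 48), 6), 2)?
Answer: 5625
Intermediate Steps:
Pow(Add(Add(Add(54, -33), 48), 6), 2) = Pow(Add(Add(21, 48), 6), 2) = Pow(Add(69, 6), 2) = Pow(75, 2) = 5625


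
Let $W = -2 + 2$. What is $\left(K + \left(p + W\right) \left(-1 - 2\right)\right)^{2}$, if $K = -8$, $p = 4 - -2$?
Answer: $676$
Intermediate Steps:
$p = 6$ ($p = 4 + 2 = 6$)
$W = 0$
$\left(K + \left(p + W\right) \left(-1 - 2\right)\right)^{2} = \left(-8 + \left(6 + 0\right) \left(-1 - 2\right)\right)^{2} = \left(-8 + 6 \left(-3\right)\right)^{2} = \left(-8 - 18\right)^{2} = \left(-26\right)^{2} = 676$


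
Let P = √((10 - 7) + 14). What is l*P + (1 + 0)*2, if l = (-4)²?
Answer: 2 + 16*√17 ≈ 67.970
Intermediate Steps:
P = √17 (P = √(3 + 14) = √17 ≈ 4.1231)
l = 16
l*P + (1 + 0)*2 = 16*√17 + (1 + 0)*2 = 16*√17 + 1*2 = 16*√17 + 2 = 2 + 16*√17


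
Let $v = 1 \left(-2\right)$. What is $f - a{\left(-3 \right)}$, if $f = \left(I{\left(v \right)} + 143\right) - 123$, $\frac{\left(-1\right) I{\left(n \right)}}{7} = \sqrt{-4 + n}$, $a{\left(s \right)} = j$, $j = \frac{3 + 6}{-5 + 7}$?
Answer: $\frac{31}{2} - 7 i \sqrt{6} \approx 15.5 - 17.146 i$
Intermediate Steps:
$j = \frac{9}{2} \approx 4.5$
$a{\left(s \right)} = \frac{9}{2}$
$v = -2$
$I{\left(n \right)} = - 7 \sqrt{-4 + n}$
$f = 20 - 7 i \sqrt{6}$ ($f = \left(- 7 \sqrt{-4 - 2} + 143\right) - 123 = \left(- 7 \sqrt{-6} + 143\right) - 123 = \left(- 7 i \sqrt{6} + 143\right) - 123 = \left(143 - 7 i \sqrt{6}\right) - 123 = 20 - 7 i \sqrt{6} \approx 20.0 - 17.146 i$)
$f - a{\left(-3 \right)} = \left(20 - 7 i \sqrt{6}\right) - \frac{9}{2} = \frac{31}{2} - 7 i \sqrt{6}$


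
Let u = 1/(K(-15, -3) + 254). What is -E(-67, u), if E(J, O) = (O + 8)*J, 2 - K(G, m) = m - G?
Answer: 130851/244 ≈ 536.27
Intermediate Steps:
K(G, m) = 2 + G - m (K(G, m) = 2 - (m - G) = 2 + (G - m) = 2 + G - m)
u = 1/244 (u = 1/((2 - 15 - 1*(-3)) + 254) = 1/((2 - 15 + 3) + 254) = 1/(-10 + 254) = 1/244 ≈ 0.0040984)
E(J, O) = J*(8 + O) (E(J, O) = (8 + O)*J = J*(8 + O))
-E(-67, u) = -(-67)*(8 + 1/244) = -(-67)*1953/244 = -1*(-130851/244) = 130851/244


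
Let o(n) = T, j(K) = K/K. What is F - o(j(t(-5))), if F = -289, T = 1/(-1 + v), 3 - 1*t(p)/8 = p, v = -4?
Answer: -1444/5 ≈ -288.80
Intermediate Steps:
t(p) = 24 - 8*p
j(K) = 1
T = -1/5 (T = 1/(-1 - 4) = 1/(-5) = -1/5 ≈ -0.20000)
o(n) = -1/5
F - o(j(t(-5))) = -289 - 1*(-1/5) = -289 + 1/5 = -1444/5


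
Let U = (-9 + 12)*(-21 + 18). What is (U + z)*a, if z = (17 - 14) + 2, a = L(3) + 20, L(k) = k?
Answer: -92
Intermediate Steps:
a = 23 (a = 3 + 20 = 23)
U = -9 (U = 3*(-3) = -9)
z = 5 (z = 3 + 2 = 5)
(U + z)*a = (-9 + 5)*23 = -4*23 = -92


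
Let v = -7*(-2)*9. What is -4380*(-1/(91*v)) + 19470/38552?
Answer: 32675065/36836436 ≈ 0.88703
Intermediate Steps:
v = 126 (v = 14*9 = 126)
-4380*(-1/(91*v)) + 19470/38552 = -4380/((-91*126)) + 19470/38552 = -4380/(-11466) + 19470*(1/38552) = -4380*(-1/11466) + 9735/19276 = 730/1911 + 9735/19276 = 32675065/36836436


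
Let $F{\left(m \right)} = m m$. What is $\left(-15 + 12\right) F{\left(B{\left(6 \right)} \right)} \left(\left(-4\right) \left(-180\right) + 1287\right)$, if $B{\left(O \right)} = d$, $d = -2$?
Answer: $-24084$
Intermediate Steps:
$B{\left(O \right)} = -2$
$F{\left(m \right)} = m^{2}$
$\left(-15 + 12\right) F{\left(B{\left(6 \right)} \right)} \left(\left(-4\right) \left(-180\right) + 1287\right) = \left(-15 + 12\right) \left(-2\right)^{2} \left(\left(-4\right) \left(-180\right) + 1287\right) = \left(-3\right) 4 \left(720 + 1287\right) = \left(-12\right) 2007 = -24084$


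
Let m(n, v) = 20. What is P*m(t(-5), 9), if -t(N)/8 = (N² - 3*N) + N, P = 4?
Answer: 80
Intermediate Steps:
t(N) = -8*N² + 16*N (t(N) = -8*((N² - 3*N) + N) = -8*(N² - 2*N) = -8*N² + 16*N)
P*m(t(-5), 9) = 4*20 = 80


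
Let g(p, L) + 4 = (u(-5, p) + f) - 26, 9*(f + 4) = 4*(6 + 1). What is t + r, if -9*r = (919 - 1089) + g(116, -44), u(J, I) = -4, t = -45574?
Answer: -3689650/81 ≈ -45551.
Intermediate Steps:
f = -8/9 (f = -4 + (4*(6 + 1))/9 = -4 + (4*7)/9 = -4 + (⅑)*28 = -4 + 28/9 = -8/9 ≈ -0.88889)
g(p, L) = -314/9 (g(p, L) = -4 + ((-4 - 8/9) - 26) = -4 + (-44/9 - 26) = -4 - 278/9 = -314/9)
r = 1844/81 (r = -((919 - 1089) - 314/9)/9 = -(-170 - 314/9)/9 = -⅑*(-1844/9) = 1844/81 ≈ 22.765)
t + r = -45574 + 1844/81 = -3689650/81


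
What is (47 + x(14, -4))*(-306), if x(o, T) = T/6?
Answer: -14178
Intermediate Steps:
x(o, T) = T/6 (x(o, T) = T*(⅙) = T/6)
(47 + x(14, -4))*(-306) = (47 + (⅙)*(-4))*(-306) = (47 - ⅔)*(-306) = (139/3)*(-306) = -14178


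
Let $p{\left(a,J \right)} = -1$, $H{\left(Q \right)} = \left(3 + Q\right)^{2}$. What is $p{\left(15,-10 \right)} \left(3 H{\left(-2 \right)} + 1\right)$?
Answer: $-4$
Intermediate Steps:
$p{\left(15,-10 \right)} \left(3 H{\left(-2 \right)} + 1\right) = - (3 \left(3 - 2\right)^{2} + 1) = - (3 \cdot 1^{2} + 1) = - (3 \cdot 1 + 1) = - (3 + 1) = \left(-1\right) 4 = -4$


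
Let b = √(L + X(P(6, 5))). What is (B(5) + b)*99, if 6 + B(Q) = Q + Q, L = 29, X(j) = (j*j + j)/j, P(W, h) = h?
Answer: 396 + 99*√35 ≈ 981.69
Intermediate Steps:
X(j) = (j + j²)/j (X(j) = (j² + j)/j = (j + j²)/j)
B(Q) = -6 + 2*Q (B(Q) = -6 + (Q + Q) = -6 + 2*Q)
b = √35 (b = √(29 + (1 + 5)) = √(29 + 6) = √35 ≈ 5.9161)
(B(5) + b)*99 = ((-6 + 2*5) + √35)*99 = ((-6 + 10) + √35)*99 = (4 + √35)*99 = 396 + 99*√35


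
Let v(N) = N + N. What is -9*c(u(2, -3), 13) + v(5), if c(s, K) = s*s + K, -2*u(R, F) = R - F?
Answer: -653/4 ≈ -163.25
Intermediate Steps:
u(R, F) = F/2 - R/2 (u(R, F) = -(R - F)/2 = F/2 - R/2)
c(s, K) = K + s**2 (c(s, K) = s**2 + K = K + s**2)
v(N) = 2*N
-9*c(u(2, -3), 13) + v(5) = -9*(13 + ((1/2)*(-3) - 1/2*2)**2) + 2*5 = -9*(13 + (-3/2 - 1)**2) + 10 = -9*(13 + (-5/2)**2) + 10 = -9*(13 + 25/4) + 10 = -9*77/4 + 10 = -693/4 + 10 = -653/4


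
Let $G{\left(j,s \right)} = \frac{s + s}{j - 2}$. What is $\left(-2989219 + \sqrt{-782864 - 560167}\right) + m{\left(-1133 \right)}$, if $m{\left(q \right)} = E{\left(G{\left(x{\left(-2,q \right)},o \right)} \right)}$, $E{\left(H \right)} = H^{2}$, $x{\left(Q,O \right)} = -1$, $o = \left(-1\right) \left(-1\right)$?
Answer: $- \frac{26902967}{9} + i \sqrt{1343031} \approx -2.9892 \cdot 10^{6} + 1158.9 i$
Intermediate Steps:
$o = 1$
$G{\left(j,s \right)} = \frac{2 s}{-2 + j}$
$m{\left(q \right)} = \frac{4}{9}$ ($m{\left(q \right)} = \left(2 \cdot 1 \frac{1}{-2 - 1}\right)^{2} = \left(2 \cdot 1 \frac{1}{-3}\right)^{2} = \left(2 \cdot 1 \left(- \frac{1}{3}\right)\right)^{2} = \left(- \frac{2}{3}\right)^{2} = \frac{4}{9}$)
$\left(-2989219 + \sqrt{-782864 - 560167}\right) + m{\left(-1133 \right)} = \left(-2989219 + \sqrt{-782864 - 560167}\right) + \frac{4}{9} = \left(-2989219 + \sqrt{-1343031}\right) + \frac{4}{9} = \left(-2989219 + i \sqrt{1343031}\right) + \frac{4}{9} = - \frac{26902967}{9} + i \sqrt{1343031}$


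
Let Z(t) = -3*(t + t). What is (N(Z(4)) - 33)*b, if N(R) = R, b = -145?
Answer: 8265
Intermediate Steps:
Z(t) = -6*t
(N(Z(4)) - 33)*b = (-6*4 - 33)*(-145) = (-24 - 33)*(-145) = -57*(-145) = 8265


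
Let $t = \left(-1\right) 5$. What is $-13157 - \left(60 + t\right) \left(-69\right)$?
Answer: $-9362$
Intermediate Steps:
$t = -5$
$-13157 - \left(60 + t\right) \left(-69\right) = -13157 - \left(60 - 5\right) \left(-69\right) = -13157 - 55 \left(-69\right) = -13157 - -3795 = -13157 + 3795 = -9362$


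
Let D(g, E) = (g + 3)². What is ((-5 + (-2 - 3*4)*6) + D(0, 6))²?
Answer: 6400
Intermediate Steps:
D(g, E) = (3 + g)²
((-5 + (-2 - 3*4)*6) + D(0, 6))² = ((-5 + (-2 - 3*4)*6) + (3 + 0)²)² = ((-5 + (-2 - 12)*6) + 3²)² = ((-5 - 14*6) + 9)² = ((-5 - 84) + 9)² = (-89 + 9)² = (-80)² = 6400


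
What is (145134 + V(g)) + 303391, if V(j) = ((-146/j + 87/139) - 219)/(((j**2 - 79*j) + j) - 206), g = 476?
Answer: 2807992479395701/6260503844 ≈ 4.4853e+5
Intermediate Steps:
V(j) = (-30354/139 - 146/j)/(-206 + j**2 - 78*j) (V(j) = ((-146/j + 87*(1/139)) - 219)/((j**2 - 78*j) - 206) = ((-146/j + 87/139) - 219)/(-206 + j**2 - 78*j) = ((87/139 - 146/j) - 219)/(-206 + j**2 - 78*j) = (-30354/139 - 146/j)/(-206 + j**2 - 78*j))
(145134 + V(g)) + 303391 = (145134 + (2/139)*(10147 + 15177*476)/(476*(206 - 1*476**2 + 78*476))) + 303391 = (145134 + (2/139)*(1/476)*(10147 + 7224252)/(206 - 1*226576 + 37128)) + 303391 = (145134 + (2/139)*(1/476)*7234399/(206 - 226576 + 37128)) + 303391 = (145134 + (2/139)*(1/476)*7234399/(-189242)) + 303391 = (145134 + (2/139)*(1/476)*(-1/189242)*7234399) + 303391 = (145134 - 7234399/6260503844) + 303391 = 908611957660697/6260503844 + 303391 = 2807992479395701/6260503844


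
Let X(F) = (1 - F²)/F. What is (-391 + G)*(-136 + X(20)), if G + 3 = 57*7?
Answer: -3119/4 ≈ -779.75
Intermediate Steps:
G = 396 (G = -3 + 57*7 = -3 + 399 = 396)
X(F) = (1 - F²)/F
(-391 + G)*(-136 + X(20)) = (-391 + 396)*(-136 + (1/20 - 1*20)) = 5*(-136 + (1/20 - 20)) = 5*(-136 - 399/20) = 5*(-3119/20) = -3119/4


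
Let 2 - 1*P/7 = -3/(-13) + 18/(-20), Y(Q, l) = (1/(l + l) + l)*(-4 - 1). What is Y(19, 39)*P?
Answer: -7391447/2028 ≈ -3644.7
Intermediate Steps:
Y(Q, l) = -5*l - 5/(2*l) (Y(Q, l) = (1/(2*l) + l)*(-5) = (l + 1/(2*l))*(-5) = -5*l - 5/(2*l))
P = 2429/130 (P = 14 - 7*(-3/(-13) + 18/(-20)) = 14 - 7*(-3*(-1/13) + 18*(-1/20)) = 14 - 7*(3/13 - 9/10) = 14 - 7*(-87/130) = 14 + 609/130 = 2429/130 ≈ 18.685)
Y(19, 39)*P = (-5*39 - 5/2/39)*(2429/130) = (-195 - 5/2*1/39)*(2429/130) = (-195 - 5/78)*(2429/130) = -15215/78*2429/130 = -7391447/2028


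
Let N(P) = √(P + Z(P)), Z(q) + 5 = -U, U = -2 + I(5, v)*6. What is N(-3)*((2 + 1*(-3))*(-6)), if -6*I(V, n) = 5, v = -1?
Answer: 6*I ≈ 6.0*I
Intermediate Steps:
I(V, n) = -⅚ (I(V, n) = -⅙*5 = -⅚)
U = -7 (U = -2 - ⅚*6 = -2 - 5 = -7)
Z(q) = 2 (Z(q) = -5 - 1*(-7) = -5 + 7 = 2)
N(P) = √(2 + P) (N(P) = √(P + 2) = √(2 + P))
N(-3)*((2 + 1*(-3))*(-6)) = √(2 - 3)*((2 + 1*(-3))*(-6)) = √(-1)*((2 - 3)*(-6)) = I*(-1*(-6)) = I*6 = 6*I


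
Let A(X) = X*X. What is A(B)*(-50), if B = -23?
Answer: -26450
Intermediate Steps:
A(X) = X²
A(B)*(-50) = (-23)²*(-50) = 529*(-50) = -26450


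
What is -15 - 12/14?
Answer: -111/7 ≈ -15.857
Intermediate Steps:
-15 - 12/14 = -15 - 2*3/7 = -15 - 6/7 = -111/7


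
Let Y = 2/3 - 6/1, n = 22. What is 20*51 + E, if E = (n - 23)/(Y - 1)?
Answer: 19383/19 ≈ 1020.2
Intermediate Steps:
Y = -16/3 (Y = 2*(⅓) - 6*1 = ⅔ - 6 = -16/3 ≈ -5.3333)
E = 3/19 (E = (22 - 23)/(-16/3 - 1) = -1/(-19/3) = -1*(-3/19) = 3/19 ≈ 0.15789)
20*51 + E = 20*51 + 3/19 = 1020 + 3/19 = 19383/19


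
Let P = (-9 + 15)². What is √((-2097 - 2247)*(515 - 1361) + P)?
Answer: 6*√102085 ≈ 1917.0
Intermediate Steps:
P = 36 (P = 6² = 36)
√((-2097 - 2247)*(515 - 1361) + P) = √((-2097 - 2247)*(515 - 1361) + 36) = √(-4344*(-846) + 36) = √(3675024 + 36) = √3675060 = 6*√102085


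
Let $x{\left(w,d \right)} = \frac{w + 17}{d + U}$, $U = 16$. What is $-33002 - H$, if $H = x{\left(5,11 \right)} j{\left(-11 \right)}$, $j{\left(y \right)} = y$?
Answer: $- \frac{890812}{27} \approx -32993.0$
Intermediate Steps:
$x{\left(w,d \right)} = \frac{17 + w}{16 + d}$ ($x{\left(w,d \right)} = \frac{w + 17}{d + 16} = \frac{17 + w}{16 + d}$)
$H = - \frac{242}{27}$ ($H = \frac{17 + 5}{16 + 11} \left(-11\right) = \frac{1}{27} \cdot 22 \left(-11\right) = \frac{22}{27} \left(-11\right) = - \frac{242}{27} \approx -8.963$)
$-33002 - H = -33002 - - \frac{242}{27} = -33002 + \frac{242}{27} = - \frac{890812}{27}$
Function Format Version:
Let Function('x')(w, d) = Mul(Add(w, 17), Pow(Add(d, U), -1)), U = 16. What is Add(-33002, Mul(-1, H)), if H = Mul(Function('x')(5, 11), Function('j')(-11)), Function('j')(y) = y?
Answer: Rational(-890812, 27) ≈ -32993.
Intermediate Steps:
Function('x')(w, d) = Mul(Pow(Add(16, d), -1), Add(17, w)) (Function('x')(w, d) = Mul(Add(w, 17), Pow(Add(d, 16), -1)) = Mul(Add(17, w), Pow(Add(16, d), -1)) = Mul(Pow(Add(16, d), -1), Add(17, w)))
H = Rational(-242, 27) (H = Mul(Mul(Pow(Add(16, 11), -1), Add(17, 5)), -11) = Mul(Mul(Pow(27, -1), 22), -11) = Mul(Mul(Rational(1, 27), 22), -11) = Mul(Rational(22, 27), -11) = Rational(-242, 27) ≈ -8.9630)
Add(-33002, Mul(-1, H)) = Add(-33002, Mul(-1, Rational(-242, 27))) = Add(-33002, Rational(242, 27)) = Rational(-890812, 27)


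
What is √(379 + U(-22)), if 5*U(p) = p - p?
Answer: √379 ≈ 19.468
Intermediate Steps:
U(p) = 0 (U(p) = (p - p)/5 = (⅕)*0 = 0)
√(379 + U(-22)) = √(379 + 0) = √379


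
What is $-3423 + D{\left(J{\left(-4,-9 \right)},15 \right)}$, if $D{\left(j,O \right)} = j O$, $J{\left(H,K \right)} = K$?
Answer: $-3558$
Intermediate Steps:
$D{\left(j,O \right)} = O j$
$-3423 + D{\left(J{\left(-4,-9 \right)},15 \right)} = -3423 + 15 \left(-9\right) = -3423 - 135 = -3558$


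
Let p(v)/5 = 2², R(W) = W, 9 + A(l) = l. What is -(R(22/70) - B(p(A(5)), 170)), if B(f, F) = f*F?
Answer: 118989/35 ≈ 3399.7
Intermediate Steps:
A(l) = -9 + l
p(v) = 20 (p(v) = 5*2² = 5*4 = 20)
B(f, F) = F*f
-(R(22/70) - B(p(A(5)), 170)) = -(22/70 - 170*20) = -(22*(1/70) - 1*3400) = -(11/35 - 3400) = -1*(-118989/35) = 118989/35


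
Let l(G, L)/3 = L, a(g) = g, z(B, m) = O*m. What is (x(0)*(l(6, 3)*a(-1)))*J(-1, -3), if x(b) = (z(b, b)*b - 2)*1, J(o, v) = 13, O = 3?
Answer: 234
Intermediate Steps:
z(B, m) = 3*m
l(G, L) = 3*L
x(b) = -2 + 3*b² (x(b) = ((3*b)*b - 2)*1 = (3*b² - 2)*1 = (-2 + 3*b²)*1 = -2 + 3*b²)
(x(0)*(l(6, 3)*a(-1)))*J(-1, -3) = ((-2 + 3*0²)*((3*3)*(-1)))*13 = ((-2 + 3*0)*(9*(-1)))*13 = ((-2 + 0)*(-9))*13 = -2*(-9)*13 = 18*13 = 234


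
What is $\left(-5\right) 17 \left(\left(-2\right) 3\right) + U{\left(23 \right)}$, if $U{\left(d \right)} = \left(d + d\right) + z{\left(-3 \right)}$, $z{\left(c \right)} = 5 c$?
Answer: $541$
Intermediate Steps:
$U{\left(d \right)} = -15 + 2 d$ ($U{\left(d \right)} = \left(d + d\right) + 5 \left(-3\right) = 2 d - 15 = -15 + 2 d$)
$\left(-5\right) 17 \left(\left(-2\right) 3\right) + U{\left(23 \right)} = \left(-5\right) 17 \left(\left(-2\right) 3\right) + \left(-15 + 2 \cdot 23\right) = \left(-85\right) \left(-6\right) + \left(-15 + 46\right) = 510 + 31 = 541$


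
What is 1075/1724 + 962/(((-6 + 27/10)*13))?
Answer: -1240285/56892 ≈ -21.801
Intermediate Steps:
1075/1724 + 962/(((-6 + 27/10)*13)) = 1075/1724 + 962/((-33/10*13)) = 1075/1724 + 962/(-429/10) = 1075/1724 + 962*(-10/429) = 1075/1724 - 740/33 = -1240285/56892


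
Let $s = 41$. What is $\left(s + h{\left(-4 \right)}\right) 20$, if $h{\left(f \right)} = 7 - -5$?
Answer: $1060$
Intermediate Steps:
$h{\left(f \right)} = 12$ ($h{\left(f \right)} = 7 + 5 = 12$)
$\left(s + h{\left(-4 \right)}\right) 20 = \left(41 + 12\right) 20 = 53 \cdot 20 = 1060$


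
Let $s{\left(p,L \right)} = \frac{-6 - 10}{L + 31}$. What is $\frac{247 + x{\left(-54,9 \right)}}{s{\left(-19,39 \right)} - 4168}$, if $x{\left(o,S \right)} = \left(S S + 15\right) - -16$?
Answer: $- \frac{12565}{145888} \approx -0.086128$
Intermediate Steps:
$s{\left(p,L \right)} = - \frac{16}{31 + L}$
$x{\left(o,S \right)} = 31 + S^{2}$ ($x{\left(o,S \right)} = \left(S^{2} + 15\right) + 16 = \left(15 + S^{2}\right) + 16 = 31 + S^{2}$)
$\frac{247 + x{\left(-54,9 \right)}}{s{\left(-19,39 \right)} - 4168} = \frac{247 + \left(31 + 9^{2}\right)}{- \frac{16}{31 + 39} - 4168} = \frac{247 + \left(31 + 81\right)}{- \frac{16}{70} - 4168} = \frac{247 + 112}{\left(-16\right) \frac{1}{70} - 4168} = \frac{359}{- \frac{8}{35} - 4168} = \frac{359}{- \frac{145888}{35}} = 359 \left(- \frac{35}{145888}\right) = - \frac{12565}{145888}$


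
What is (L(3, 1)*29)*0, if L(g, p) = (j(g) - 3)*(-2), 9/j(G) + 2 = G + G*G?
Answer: 0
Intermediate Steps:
j(G) = 9/(-2 + G + G²) (j(G) = 9/(-2 + (G + G*G)) = 9/(-2 + (G + G²)) = 9/(-2 + G + G²))
L(g, p) = 6 - 18/(-2 + g + g²) (L(g, p) = (9/(-2 + g + g²) - 3)*(-2) = (-3 + 9/(-2 + g + g²))*(-2) = 6 - 18/(-2 + g + g²))
(L(3, 1)*29)*0 = ((6*(-5 + 3 + 3²)/(-2 + 3 + 3²))*29)*0 = ((6*(-5 + 3 + 9)/(-2 + 3 + 9))*29)*0 = ((6*7/10)*29)*0 = ((6*(⅒)*7)*29)*0 = ((21/5)*29)*0 = (609/5)*0 = 0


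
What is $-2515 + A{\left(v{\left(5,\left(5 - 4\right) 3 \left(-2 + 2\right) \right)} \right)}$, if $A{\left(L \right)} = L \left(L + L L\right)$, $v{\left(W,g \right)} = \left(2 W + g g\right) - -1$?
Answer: $-1063$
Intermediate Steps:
$v{\left(W,g \right)} = 1 + g^{2} + 2 W$ ($v{\left(W,g \right)} = \left(2 W + g^{2}\right) + 1 = \left(g^{2} + 2 W\right) + 1 = 1 + g^{2} + 2 W$)
$A{\left(L \right)} = L \left(L + L^{2}\right)$
$-2515 + A{\left(v{\left(5,\left(5 - 4\right) 3 \left(-2 + 2\right) \right)} \right)} = -2515 + \left(1 + \left(\left(5 - 4\right) 3 \left(-2 + 2\right)\right)^{2} + 2 \cdot 5\right)^{2} \left(1 + \left(1 + \left(\left(5 - 4\right) 3 \left(-2 + 2\right)\right)^{2} + 2 \cdot 5\right)\right) = -2515 + \left(1 + \left(1 \cdot 3 \cdot 0\right)^{2} + 10\right)^{2} \left(1 + \left(1 + \left(1 \cdot 3 \cdot 0\right)^{2} + 10\right)\right) = -2515 + \left(1 + \left(3 \cdot 0\right)^{2} + 10\right)^{2} \left(1 + \left(1 + \left(3 \cdot 0\right)^{2} + 10\right)\right) = -2515 + \left(1 + 0^{2} + 10\right)^{2} \left(1 + \left(1 + 0^{2} + 10\right)\right) = -2515 + \left(1 + 0 + 10\right)^{2} \left(1 + \left(1 + 0 + 10\right)\right) = -2515 + 11^{2} \left(1 + 11\right) = -2515 + 121 \cdot 12 = -2515 + 1452 = -1063$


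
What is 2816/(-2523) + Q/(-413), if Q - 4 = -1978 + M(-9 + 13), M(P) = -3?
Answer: 3824963/1041999 ≈ 3.6708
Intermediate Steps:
Q = -1977 (Q = 4 + (-1978 - 3) = 4 - 1981 = -1977)
2816/(-2523) + Q/(-413) = 2816/(-2523) - 1977/(-413) = 2816*(-1/2523) - 1977*(-1/413) = -2816/2523 + 1977/413 = 3824963/1041999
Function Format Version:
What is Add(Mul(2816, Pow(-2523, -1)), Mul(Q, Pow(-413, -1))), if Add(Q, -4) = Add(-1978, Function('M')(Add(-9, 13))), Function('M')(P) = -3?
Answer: Rational(3824963, 1041999) ≈ 3.6708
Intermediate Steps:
Q = -1977 (Q = Add(4, Add(-1978, -3)) = Add(4, -1981) = -1977)
Add(Mul(2816, Pow(-2523, -1)), Mul(Q, Pow(-413, -1))) = Add(Mul(2816, Pow(-2523, -1)), Mul(-1977, Pow(-413, -1))) = Add(Mul(2816, Rational(-1, 2523)), Mul(-1977, Rational(-1, 413))) = Add(Rational(-2816, 2523), Rational(1977, 413)) = Rational(3824963, 1041999)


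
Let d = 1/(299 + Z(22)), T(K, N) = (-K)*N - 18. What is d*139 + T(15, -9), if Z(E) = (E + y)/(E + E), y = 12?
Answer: 774673/6595 ≈ 117.46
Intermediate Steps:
T(K, N) = -18 - K*N (T(K, N) = -K*N - 18 = -18 - K*N)
Z(E) = (12 + E)/(2*E) (Z(E) = (E + 12)/(E + E) = (12 + E)/((2*E)) = (12 + E)*(1/(2*E)) = (12 + E)/(2*E))
d = 22/6595 (d = 1/(299 + (½)*(12 + 22)/22) = 1/(299 + (½)*(1/22)*34) = 1/(299 + 17/22) = 1/(6595/22) = 22/6595 ≈ 0.0033359)
d*139 + T(15, -9) = (22/6595)*139 + (-18 - 1*15*(-9)) = 3058/6595 + (-18 + 135) = 3058/6595 + 117 = 774673/6595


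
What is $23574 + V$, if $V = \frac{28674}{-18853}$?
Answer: $\frac{444411948}{18853} \approx 23572.0$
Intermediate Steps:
$V = - \frac{28674}{18853}$ ($V = 28674 \left(- \frac{1}{18853}\right) = - \frac{28674}{18853} \approx -1.5209$)
$23574 + V = 23574 - \frac{28674}{18853} = \frac{444411948}{18853}$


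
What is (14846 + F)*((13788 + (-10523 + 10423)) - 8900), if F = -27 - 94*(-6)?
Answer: 73653804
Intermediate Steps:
F = 537 (F = -27 + 564 = 537)
(14846 + F)*((13788 + (-10523 + 10423)) - 8900) = (14846 + 537)*((13788 + (-10523 + 10423)) - 8900) = 15383*((13788 - 100) - 8900) = 15383*(13688 - 8900) = 15383*4788 = 73653804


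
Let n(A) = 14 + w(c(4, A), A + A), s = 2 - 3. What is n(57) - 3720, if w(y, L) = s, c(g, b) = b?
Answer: -3707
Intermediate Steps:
s = -1
w(y, L) = -1
n(A) = 13 (n(A) = 14 - 1 = 13)
n(57) - 3720 = 13 - 3720 = -3707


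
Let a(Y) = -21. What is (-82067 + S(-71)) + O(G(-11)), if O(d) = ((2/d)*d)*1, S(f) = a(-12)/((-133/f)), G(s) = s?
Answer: -1559448/19 ≈ -82076.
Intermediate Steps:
S(f) = 3*f/19 (S(f) = -21*(-f/133) = -(-3)*f/19 = 3*f/19)
O(d) = 2 (O(d) = 2*1 = 2)
(-82067 + S(-71)) + O(G(-11)) = (-82067 + (3/19)*(-71)) + 2 = (-82067 - 213/19) + 2 = -1559486/19 + 2 = -1559448/19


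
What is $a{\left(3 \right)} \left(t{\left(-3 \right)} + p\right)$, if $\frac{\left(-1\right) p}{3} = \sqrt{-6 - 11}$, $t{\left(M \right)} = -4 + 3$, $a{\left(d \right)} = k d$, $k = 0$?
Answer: $0$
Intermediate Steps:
$a{\left(d \right)} = 0$ ($a{\left(d \right)} = 0 d = 0$)
$t{\left(M \right)} = -1$
$p = - 3 i \sqrt{17}$ ($p = - 3 \sqrt{-6 - 11} = - 3 \sqrt{-17} = - 3 i \sqrt{17} \approx - 12.369 i$)
$a{\left(3 \right)} \left(t{\left(-3 \right)} + p\right) = 0 \left(-1 - 3 i \sqrt{17}\right) = 0$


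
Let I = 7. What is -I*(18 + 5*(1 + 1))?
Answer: -196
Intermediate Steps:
-I*(18 + 5*(1 + 1)) = -7*(18 + 5*(1 + 1)) = -7*(18 + 5*2) = -7*(18 + 10) = -7*28 = -1*196 = -196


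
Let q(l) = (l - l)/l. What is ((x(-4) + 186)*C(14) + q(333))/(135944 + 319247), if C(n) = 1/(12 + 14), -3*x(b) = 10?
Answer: 274/17752449 ≈ 1.5434e-5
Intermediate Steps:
x(b) = -10/3 (x(b) = -⅓*10 = -10/3)
C(n) = 1/26
q(l) = 0 (q(l) = 0/l = 0)
((x(-4) + 186)*C(14) + q(333))/(135944 + 319247) = ((-10/3 + 186)*(1/26) + 0)/(135944 + 319247) = ((548/3)*(1/26) + 0)/455191 = (274/39 + 0)*(1/455191) = (274/39)*(1/455191) = 274/17752449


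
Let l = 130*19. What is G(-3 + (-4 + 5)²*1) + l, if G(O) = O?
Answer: 2468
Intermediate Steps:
l = 2470
G(-3 + (-4 + 5)²*1) + l = (-3 + (-4 + 5)²*1) + 2470 = (-3 + 1²*1) + 2470 = (-3 + 1*1) + 2470 = (-3 + 1) + 2470 = -2 + 2470 = 2468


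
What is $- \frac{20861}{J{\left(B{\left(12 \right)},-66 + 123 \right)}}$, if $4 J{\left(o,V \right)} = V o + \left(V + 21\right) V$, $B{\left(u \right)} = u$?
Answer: $- \frac{41722}{2565} \approx -16.266$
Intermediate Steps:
$J{\left(o,V \right)} = \frac{V o}{4} + \frac{V \left(21 + V\right)}{4}$ ($J{\left(o,V \right)} = \frac{V o + \left(V + 21\right) V}{4} = \frac{V o + \left(21 + V\right) V}{4} = \frac{V o + V \left(21 + V\right)}{4} = \frac{V o}{4} + \frac{V \left(21 + V\right)}{4}$)
$- \frac{20861}{J{\left(B{\left(12 \right)},-66 + 123 \right)}} = - \frac{20861}{\frac{1}{4} \left(-66 + 123\right) \left(21 + \left(-66 + 123\right) + 12\right)} = - \frac{20861}{\frac{1}{4} \cdot 57 \left(21 + 57 + 12\right)} = - \frac{20861}{\frac{1}{4} \cdot 57 \cdot 90} = - \frac{20861}{\frac{2565}{2}} = \left(-20861\right) \frac{2}{2565} = - \frac{41722}{2565}$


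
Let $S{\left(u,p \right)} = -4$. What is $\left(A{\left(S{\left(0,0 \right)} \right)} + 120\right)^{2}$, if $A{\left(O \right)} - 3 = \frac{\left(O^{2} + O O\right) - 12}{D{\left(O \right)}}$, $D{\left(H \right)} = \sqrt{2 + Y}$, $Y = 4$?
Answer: $\frac{45587}{3} + 820 \sqrt{6} \approx 17204.0$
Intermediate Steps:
$D{\left(H \right)} = \sqrt{6}$ ($D{\left(H \right)} = \sqrt{2 + 4} = \sqrt{6}$)
$A{\left(O \right)} = 3 + \frac{\sqrt{6} \left(-12 + 2 O^{2}\right)}{6}$ ($A{\left(O \right)} = 3 + \frac{\left(O^{2} + O O\right) - 12}{\sqrt{6}} = 3 + \left(\left(O^{2} + O^{2}\right) - 12\right) \frac{\sqrt{6}}{6} = 3 + \left(2 O^{2} - 12\right) \frac{\sqrt{6}}{6} = 3 + \left(-12 + 2 O^{2}\right) \frac{\sqrt{6}}{6} = 3 + \frac{\sqrt{6} \left(-12 + 2 O^{2}\right)}{6}$)
$\left(A{\left(S{\left(0,0 \right)} \right)} + 120\right)^{2} = \left(\left(3 - 2 \sqrt{6} + \frac{\sqrt{6} \left(-4\right)^{2}}{3}\right) + 120\right)^{2} = \left(\left(3 - 2 \sqrt{6} + \frac{1}{3} \sqrt{6} \cdot 16\right) + 120\right)^{2} = \left(\left(3 - 2 \sqrt{6} + \frac{16 \sqrt{6}}{3}\right) + 120\right)^{2} = \left(\left(3 + \frac{10 \sqrt{6}}{3}\right) + 120\right)^{2} = \left(123 + \frac{10 \sqrt{6}}{3}\right)^{2}$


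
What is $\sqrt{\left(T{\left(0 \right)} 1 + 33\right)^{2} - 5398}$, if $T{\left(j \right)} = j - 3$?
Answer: $i \sqrt{4498} \approx 67.067 i$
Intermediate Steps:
$T{\left(j \right)} = -3 + j$ ($T{\left(j \right)} = j - 3 = -3 + j$)
$\sqrt{\left(T{\left(0 \right)} 1 + 33\right)^{2} - 5398} = \sqrt{\left(\left(-3 + 0\right) 1 + 33\right)^{2} - 5398} = \sqrt{\left(\left(-3\right) 1 + 33\right)^{2} - 5398} = \sqrt{\left(-3 + 33\right)^{2} - 5398} = \sqrt{30^{2} - 5398} = \sqrt{900 - 5398} = \sqrt{-4498} = i \sqrt{4498}$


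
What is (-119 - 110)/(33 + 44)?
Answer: -229/77 ≈ -2.9740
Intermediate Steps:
(-119 - 110)/(33 + 44) = -229/77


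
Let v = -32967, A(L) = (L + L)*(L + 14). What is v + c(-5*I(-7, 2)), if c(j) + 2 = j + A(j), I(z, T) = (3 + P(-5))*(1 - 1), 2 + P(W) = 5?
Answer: -32969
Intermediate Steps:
P(W) = 3 (P(W) = -2 + 5 = 3)
A(L) = 2*L*(14 + L) (A(L) = (2*L)*(14 + L) = 2*L*(14 + L))
I(z, T) = 0 (I(z, T) = (3 + 3)*(1 - 1) = 6*0 = 0)
c(j) = -2 + j + 2*j*(14 + j) (c(j) = -2 + (j + 2*j*(14 + j)) = -2 + j + 2*j*(14 + j))
v + c(-5*I(-7, 2)) = -32967 + (-2 - 5*0 + 2*(-5*0)*(14 - 5*0)) = -32967 + (-2 + 0 + 2*0*(14 + 0)) = -32967 + (-2 + 0 + 2*0*14) = -32967 + (-2 + 0 + 0) = -32967 - 2 = -32969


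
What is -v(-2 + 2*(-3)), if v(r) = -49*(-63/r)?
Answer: 3087/8 ≈ 385.88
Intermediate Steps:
v(r) = 3087/r (v(r) = -49*(-63/r) = -(-3087)/r = 3087/r)
-v(-2 + 2*(-3)) = -3087/(-2 + 2*(-3)) = -3087/(-2 - 6) = -3087/(-8) = -3087*(-1)/8 = -1*(-3087/8) = 3087/8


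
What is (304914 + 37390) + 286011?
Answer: 628315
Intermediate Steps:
(304914 + 37390) + 286011 = 342304 + 286011 = 628315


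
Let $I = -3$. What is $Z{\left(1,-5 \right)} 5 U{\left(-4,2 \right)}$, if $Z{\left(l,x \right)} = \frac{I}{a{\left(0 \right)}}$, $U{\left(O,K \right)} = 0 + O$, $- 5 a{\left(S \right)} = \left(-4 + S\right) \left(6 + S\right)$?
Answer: $\frac{25}{2} \approx 12.5$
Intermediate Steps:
$a{\left(S \right)} = - \frac{\left(-4 + S\right) \left(6 + S\right)}{5}$
$U{\left(O,K \right)} = O$
$Z{\left(l,x \right)} = - \frac{5}{8}$ ($Z{\left(l,x \right)} = - \frac{3}{\frac{24}{5} - 0 - \frac{0^{2}}{5}} = - \frac{3}{\frac{24}{5} + 0 - 0} = - \frac{3}{\frac{24}{5} + 0 + 0} = - \frac{3}{\frac{24}{5}} = \left(-3\right) \frac{5}{24} = - \frac{5}{8}$)
$Z{\left(1,-5 \right)} 5 U{\left(-4,2 \right)} = \left(- \frac{5}{8}\right) 5 \left(-4\right) = \left(- \frac{25}{8}\right) \left(-4\right) = \frac{25}{2}$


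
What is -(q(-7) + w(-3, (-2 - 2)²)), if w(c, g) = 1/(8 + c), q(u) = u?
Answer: 34/5 ≈ 6.8000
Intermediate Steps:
-(q(-7) + w(-3, (-2 - 2)²)) = -(-7 + 1/(8 - 3)) = -(-7 + 1/5) = -(-7 + ⅕) = -1*(-34/5) = 34/5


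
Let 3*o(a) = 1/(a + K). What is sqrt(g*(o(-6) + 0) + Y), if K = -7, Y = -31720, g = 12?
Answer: 2*I*sqrt(1340183)/13 ≈ 178.1*I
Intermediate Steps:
o(a) = 1/(3*(-7 + a)) (o(a) = 1/(3*(a - 7)) = 1/(3*(-7 + a)))
sqrt(g*(o(-6) + 0) + Y) = sqrt(12*(1/(3*(-7 - 6)) + 0) - 31720) = sqrt(12*((1/3)/(-13) + 0) - 31720) = sqrt(12*((1/3)*(-1/13) + 0) - 31720) = sqrt(12*(-1/39 + 0) - 31720) = sqrt(12*(-1/39) - 31720) = sqrt(-4/13 - 31720) = sqrt(-412364/13) = 2*I*sqrt(1340183)/13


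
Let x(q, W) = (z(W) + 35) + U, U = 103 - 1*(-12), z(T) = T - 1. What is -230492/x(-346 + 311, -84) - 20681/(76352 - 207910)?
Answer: -30321722271/8551270 ≈ -3545.9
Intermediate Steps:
z(T) = -1 + T
U = 115 (U = 103 + 12 = 115)
x(q, W) = 149 + W (x(q, W) = ((-1 + W) + 35) + 115 = (34 + W) + 115 = 149 + W)
-230492/x(-346 + 311, -84) - 20681/(76352 - 207910) = -230492/(149 - 84) - 20681/(76352 - 207910) = -230492/65 - 20681/(-131558) = -230492*1/65 - 20681*(-1/131558) = -230492/65 + 20681/131558 = -30321722271/8551270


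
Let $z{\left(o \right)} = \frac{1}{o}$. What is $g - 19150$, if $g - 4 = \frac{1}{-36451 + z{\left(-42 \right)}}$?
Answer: $- \frac{29311434720}{1530943} \approx -19146.0$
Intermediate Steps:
$g = \frac{6123730}{1530943}$ ($g = 4 + \frac{1}{-36451 + \frac{1}{-42}} = 4 + \frac{1}{-36451 - \frac{1}{42}} = 4 + \frac{1}{- \frac{1530943}{42}} = 4 - \frac{42}{1530943} = \frac{6123730}{1530943} \approx 4.0$)
$g - 19150 = \frac{6123730}{1530943} - 19150 = - \frac{29311434720}{1530943}$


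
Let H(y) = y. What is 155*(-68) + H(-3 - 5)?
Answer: -10548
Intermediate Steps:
155*(-68) + H(-3 - 5) = 155*(-68) + (-3 - 5) = -10540 - 8 = -10548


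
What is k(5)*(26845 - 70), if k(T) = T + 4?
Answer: 240975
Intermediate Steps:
k(T) = 4 + T
k(5)*(26845 - 70) = (4 + 5)*(26845 - 70) = 9*26775 = 240975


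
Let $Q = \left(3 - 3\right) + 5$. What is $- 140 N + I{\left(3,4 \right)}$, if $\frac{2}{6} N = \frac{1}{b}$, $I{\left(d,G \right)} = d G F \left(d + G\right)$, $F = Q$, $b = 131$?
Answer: $\frac{54600}{131} \approx 416.79$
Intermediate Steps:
$Q = 5$ ($Q = 0 + 5 = 5$)
$F = 5$
$I{\left(d,G \right)} = 5 G d \left(G + d\right)$ ($I{\left(d,G \right)} = d G 5 \left(d + G\right) = G d 5 \left(G + d\right) = 5 G d \left(G + d\right)$)
$N = \frac{3}{131} \approx 0.022901$
$- 140 N + I{\left(3,4 \right)} = \left(-140\right) \frac{3}{131} + 5 \cdot 4 \cdot 3 \left(4 + 3\right) = - \frac{420}{131} + 5 \cdot 4 \cdot 3 \cdot 7 = - \frac{420}{131} + 420 = \frac{54600}{131}$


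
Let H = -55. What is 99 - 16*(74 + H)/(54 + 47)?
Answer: 9695/101 ≈ 95.990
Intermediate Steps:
99 - 16*(74 + H)/(54 + 47) = 99 - 16*(74 - 55)/(54 + 47) = 99 - 304/101 = 9695/101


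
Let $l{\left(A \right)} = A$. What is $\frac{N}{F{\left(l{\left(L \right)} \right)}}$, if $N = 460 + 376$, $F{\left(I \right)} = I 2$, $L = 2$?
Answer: $209$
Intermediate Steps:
$F{\left(I \right)} = 2 I$
$N = 836$
$\frac{N}{F{\left(l{\left(L \right)} \right)}} = \frac{836}{2 \cdot 2} = \frac{836}{4} = 836 \cdot \frac{1}{4} = 209$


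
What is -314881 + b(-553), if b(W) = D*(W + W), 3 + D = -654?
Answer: 411761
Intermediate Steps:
D = -657 (D = -3 - 654 = -657)
b(W) = -1314*W (b(W) = -657*(W + W) = -1314*W)
-314881 + b(-553) = -314881 - 1314*(-553) = -314881 + 726642 = 411761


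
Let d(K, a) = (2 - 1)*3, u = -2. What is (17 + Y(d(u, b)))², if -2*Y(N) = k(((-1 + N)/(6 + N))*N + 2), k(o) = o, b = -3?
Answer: 2209/9 ≈ 245.44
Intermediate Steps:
d(K, a) = 3 (d(K, a) = 1*3 = 3)
Y(N) = -1 - N*(-1 + N)/(2*(6 + N)) (Y(N) = -(((-1 + N)/(6 + N))*N + 2)/2 = -(N*(-1 + N)/(6 + N) + 2)/2 = -(2 + N*(-1 + N)/(6 + N))/2 = -1 - N*(-1 + N)/(2*(6 + N)))
(17 + Y(d(u, b)))² = (17 + (-12 - 1*3 - 1*3²)/(2*(6 + 3)))² = (17 + (½)*(-12 - 3 - 1*9)/9)² = (17 + (½)*(⅑)*(-12 - 3 - 9))² = (17 + (½)*(⅑)*(-24))² = (17 - 4/3)² = (47/3)² = 2209/9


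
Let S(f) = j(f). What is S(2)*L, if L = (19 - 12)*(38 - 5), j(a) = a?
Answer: 462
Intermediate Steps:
S(f) = f
L = 231 (L = 7*33 = 231)
S(2)*L = 2*231 = 462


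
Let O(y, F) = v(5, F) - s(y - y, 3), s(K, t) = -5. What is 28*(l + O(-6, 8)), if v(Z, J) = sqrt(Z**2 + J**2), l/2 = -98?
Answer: -5348 + 28*sqrt(89) ≈ -5083.9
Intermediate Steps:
l = -196 (l = 2*(-98) = -196)
v(Z, J) = sqrt(J**2 + Z**2)
O(y, F) = 5 + sqrt(25 + F**2) (O(y, F) = sqrt(F**2 + 5**2) - 1*(-5) = sqrt(F**2 + 25) + 5 = sqrt(25 + F**2) + 5 = 5 + sqrt(25 + F**2))
28*(l + O(-6, 8)) = 28*(-196 + (5 + sqrt(25 + 8**2))) = 28*(-196 + (5 + sqrt(25 + 64))) = 28*(-196 + (5 + sqrt(89))) = 28*(-191 + sqrt(89)) = -5348 + 28*sqrt(89)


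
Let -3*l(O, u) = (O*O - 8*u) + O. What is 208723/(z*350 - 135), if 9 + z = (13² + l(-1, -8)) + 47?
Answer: 626169/194545 ≈ 3.2186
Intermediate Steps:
l(O, u) = -O/3 - O²/3 + 8*u/3 (l(O, u) = -((O*O - 8*u) + O)/3 = -((O² - 8*u) + O)/3 = -(O + O² - 8*u)/3 = -O/3 - O²/3 + 8*u/3)
z = 557/3 (z = -9 + ((13² + (-⅓*(-1) - ⅓*(-1)² + (8/3)*(-8))) + 47) = -9 + ((169 + (⅓ - ⅓*1 - 64/3)) + 47) = -9 + ((169 + (⅓ - ⅓ - 64/3)) + 47) = -9 + ((169 - 64/3) + 47) = -9 + (443/3 + 47) = -9 + 584/3 = 557/3 ≈ 185.67)
208723/(z*350 - 135) = 208723/((557/3)*350 - 135) = 208723/(194950/3 - 135) = 208723/(194545/3) = 208723*(3/194545) = 626169/194545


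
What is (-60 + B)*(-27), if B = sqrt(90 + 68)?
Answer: 1620 - 27*sqrt(158) ≈ 1280.6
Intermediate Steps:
B = sqrt(158) ≈ 12.570
(-60 + B)*(-27) = (-60 + sqrt(158))*(-27) = 1620 - 27*sqrt(158)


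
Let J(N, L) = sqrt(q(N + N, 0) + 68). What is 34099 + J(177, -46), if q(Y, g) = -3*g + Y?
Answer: 34099 + sqrt(422) ≈ 34120.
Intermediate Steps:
q(Y, g) = Y - 3*g
J(N, L) = sqrt(68 + 2*N) (J(N, L) = sqrt(((N + N) - 3*0) + 68) = sqrt((2*N + 0) + 68) = sqrt(2*N + 68) = sqrt(68 + 2*N))
34099 + J(177, -46) = 34099 + sqrt(68 + 2*177) = 34099 + sqrt(68 + 354) = 34099 + sqrt(422)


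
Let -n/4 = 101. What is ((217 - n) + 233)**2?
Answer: 729316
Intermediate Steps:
n = -404 (n = -4*101 = -404)
((217 - n) + 233)**2 = ((217 - 1*(-404)) + 233)**2 = ((217 + 404) + 233)**2 = (621 + 233)**2 = 854**2 = 729316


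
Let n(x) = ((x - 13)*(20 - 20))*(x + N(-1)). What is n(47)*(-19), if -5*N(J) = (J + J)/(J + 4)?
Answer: 0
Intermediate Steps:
N(J) = -2*J/(5*(4 + J)) (N(J) = -(J + J)/(5*(J + 4)) = -2*J/(5*(4 + J)))
n(x) = 0 (n(x) = ((x - 13)*(20 - 20))*(x - 2*(-1)/(20 + 5*(-1))) = ((-13 + x)*0)*(x - 2*(-1)/(20 - 5)) = 0*(x - 2*(-1)/15) = 0*(x - 2*(-1)*1/15) = 0*(x + 2/15) = 0*(2/15 + x) = 0)
n(47)*(-19) = 0*(-19) = 0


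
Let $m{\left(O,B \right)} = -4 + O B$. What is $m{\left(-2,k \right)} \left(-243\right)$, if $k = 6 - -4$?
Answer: $5832$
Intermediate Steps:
$k = 10$ ($k = 6 + 4 = 10$)
$m{\left(O,B \right)} = -4 + B O$
$m{\left(-2,k \right)} \left(-243\right) = \left(-4 + 10 \left(-2\right)\right) \left(-243\right) = \left(-4 - 20\right) \left(-243\right) = \left(-24\right) \left(-243\right) = 5832$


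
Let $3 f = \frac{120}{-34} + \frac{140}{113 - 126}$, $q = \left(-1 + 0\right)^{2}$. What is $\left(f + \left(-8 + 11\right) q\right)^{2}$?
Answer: $\frac{1371241}{439569} \approx 3.1195$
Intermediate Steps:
$q = 1$ ($q = \left(-1\right)^{2} = 1$)
$f = - \frac{3160}{663}$ ($f = \frac{\frac{120}{-34} + \frac{140}{113 - 126}}{3} = \frac{120 \left(- \frac{1}{34}\right) + \frac{140}{113 - 126}}{3} = \frac{- \frac{60}{17} + \frac{140}{-13}}{3} = \frac{- \frac{60}{17} + 140 \left(- \frac{1}{13}\right)}{3} = \frac{- \frac{60}{17} - \frac{140}{13}}{3} = \frac{1}{3} \left(- \frac{3160}{221}\right) = - \frac{3160}{663} \approx -4.7662$)
$\left(f + \left(-8 + 11\right) q\right)^{2} = \left(- \frac{3160}{663} + \left(-8 + 11\right) 1\right)^{2} = \left(- \frac{3160}{663} + 3 \cdot 1\right)^{2} = \left(- \frac{3160}{663} + 3\right)^{2} = \left(- \frac{1171}{663}\right)^{2} = \frac{1371241}{439569}$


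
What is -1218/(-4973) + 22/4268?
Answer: 241265/964762 ≈ 0.25008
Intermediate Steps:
-1218/(-4973) + 22/4268 = -1218*(-1/4973) + 22*(1/4268) = 1218/4973 + 1/194 = 241265/964762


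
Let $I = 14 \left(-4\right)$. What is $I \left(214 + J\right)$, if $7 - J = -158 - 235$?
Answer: $-34384$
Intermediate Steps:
$J = 400$ ($J = 7 - \left(-158 - 235\right) = 7 - -393 = 7 + 393 = 400$)
$I = -56$
$I \left(214 + J\right) = - 56 \left(214 + 400\right) = \left(-56\right) 614 = -34384$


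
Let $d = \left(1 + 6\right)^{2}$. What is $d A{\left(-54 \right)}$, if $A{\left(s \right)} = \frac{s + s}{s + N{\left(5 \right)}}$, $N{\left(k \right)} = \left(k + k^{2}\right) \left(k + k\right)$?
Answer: $- \frac{882}{41} \approx -21.512$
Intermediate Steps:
$N{\left(k \right)} = 2 k \left(k + k^{2}\right)$ ($N{\left(k \right)} = \left(k + k^{2}\right) 2 k = 2 k \left(k + k^{2}\right)$)
$A{\left(s \right)} = \frac{2 s}{300 + s}$ ($A{\left(s \right)} = \frac{s + s}{s + 2 \cdot 5^{2} \left(1 + 5\right)} = \frac{2 s}{s + 2 \cdot 25 \cdot 6} = \frac{2 s}{s + 300} = \frac{2 s}{300 + s}$)
$d = 49$ ($d = 7^{2} = 49$)
$d A{\left(-54 \right)} = 49 \cdot 2 \left(-54\right) \frac{1}{300 - 54} = 49 \cdot 2 \left(-54\right) \frac{1}{246} = 49 \left(- \frac{18}{41}\right) = - \frac{882}{41}$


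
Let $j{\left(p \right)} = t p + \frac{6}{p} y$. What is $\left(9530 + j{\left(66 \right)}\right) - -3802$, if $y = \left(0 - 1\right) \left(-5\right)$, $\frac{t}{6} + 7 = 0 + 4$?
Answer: $\frac{133589}{11} \approx 12144.0$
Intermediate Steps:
$t = -18$ ($t = -42 + 6 \left(0 + 4\right) = -42 + 6 \cdot 4 = -42 + 24 = -18$)
$y = 5$ ($y = \left(-1\right) \left(-5\right) = 5$)
$j{\left(p \right)} = - 18 p + \frac{30}{p}$ ($j{\left(p \right)} = - 18 p + \frac{6}{p} 5 = - 18 p + \frac{30}{p}$)
$\left(9530 + j{\left(66 \right)}\right) - -3802 = \left(9530 + \left(\left(-18\right) 66 + \frac{30}{66}\right)\right) - -3802 = \left(9530 + \left(-1188 + 30 \cdot \frac{1}{66}\right)\right) + \left(-12522 + 16324\right) = \left(9530 + \left(-1188 + \frac{5}{11}\right)\right) + 3802 = \left(9530 - \frac{13063}{11}\right) + 3802 = \frac{91767}{11} + 3802 = \frac{133589}{11}$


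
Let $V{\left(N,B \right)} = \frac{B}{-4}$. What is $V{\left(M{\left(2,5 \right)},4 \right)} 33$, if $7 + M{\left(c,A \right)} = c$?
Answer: $-33$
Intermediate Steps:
$M{\left(c,A \right)} = -7 + c$
$V{\left(N,B \right)} = - \frac{B}{4}$ ($V{\left(N,B \right)} = B \left(- \frac{1}{4}\right) = - \frac{B}{4}$)
$V{\left(M{\left(2,5 \right)},4 \right)} 33 = \left(- \frac{1}{4}\right) 4 \cdot 33 = \left(-1\right) 33 = -33$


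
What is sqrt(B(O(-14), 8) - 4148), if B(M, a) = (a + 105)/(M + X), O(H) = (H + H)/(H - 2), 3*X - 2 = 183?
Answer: 2*I*sqrt(600290498)/761 ≈ 64.391*I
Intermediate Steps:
X = 185/3 (X = 2/3 + (1/3)*183 = 2/3 + 61 = 185/3 ≈ 61.667)
O(H) = 2*H/(-2 + H) (O(H) = (2*H)/(-2 + H) = 2*H/(-2 + H))
B(M, a) = (105 + a)/(185/3 + M) (B(M, a) = (a + 105)/(M + 185/3) = (105 + a)/(185/3 + M))
sqrt(B(O(-14), 8) - 4148) = sqrt(3*(105 + 8)/(185 + 3*(2*(-14)/(-2 - 14))) - 4148) = sqrt(3*113/(185 + 3*(2*(-14)/(-16))) - 4148) = sqrt(3*113/(185 + 3*(2*(-14)*(-1/16))) - 4148) = sqrt(3*113/(185 + 3*(7/4)) - 4148) = sqrt(3*113/(185 + 21/4) - 4148) = sqrt(3*113/(761/4) - 4148) = sqrt(3*(4/761)*113 - 4148) = sqrt(1356/761 - 4148) = sqrt(-3155272/761) = 2*I*sqrt(600290498)/761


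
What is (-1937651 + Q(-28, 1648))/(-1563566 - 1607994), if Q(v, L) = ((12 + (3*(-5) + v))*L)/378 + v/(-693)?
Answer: 4028657329/6593673240 ≈ 0.61099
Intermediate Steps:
Q(v, L) = -v/693 + L*(-3 + v)/378 (Q(v, L) = ((12 + (-15 + v))*L)*(1/378) + v*(-1/693) = ((-3 + v)*L)*(1/378) - v/693 = (L*(-3 + v))*(1/378) - v/693 = L*(-3 + v)/378 - v/693 = -v/693 + L*(-3 + v)/378)
(-1937651 + Q(-28, 1648))/(-1563566 - 1607994) = (-1937651 + (-1/126*1648 - 1/693*(-28) + (1/378)*1648*(-28)))/(-1563566 - 1607994) = (-1937651 + (-824/63 + 4/99 - 3296/27))/(-3171560) = (-1937651 - 280900/2079)*(-1/3171560) = -4028657329/2079*(-1/3171560) = 4028657329/6593673240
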